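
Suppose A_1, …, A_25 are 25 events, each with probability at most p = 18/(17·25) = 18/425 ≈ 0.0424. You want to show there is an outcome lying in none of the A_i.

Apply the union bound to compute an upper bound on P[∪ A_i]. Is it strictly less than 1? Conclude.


Union bound: P[∪_{i=1}^{25} A_i] ≤ Σ_i P[A_i] ≤ 25·p = 25·(18/425) = 18/17.
Numerically: 18/17 ≈ 1.0588.
Is 18/17 < 1? NO.
Since the bound 18/17 is ≥ 1, the union bound is uninformative here; it does NOT by itself certify existence.

25·p = 18/17 ≈ 1.0588; existence NOT certified by the union bound.


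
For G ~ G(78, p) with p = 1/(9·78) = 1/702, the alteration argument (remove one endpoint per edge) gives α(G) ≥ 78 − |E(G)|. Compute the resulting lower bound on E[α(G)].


E[|E(G)|] = C(78, 2)·p = 3003 · (1/702) = 77/18.
E[α(G)] ≥ n − E[|E(G)|] = 78 − 77/18 = 1327/18.
Numerically: ≈ 73.722222.
(This is only a lower bound; the true E[α(G)] may be larger.)

E[α(G)] ≥ 1327/18 ≈ 73.722222.


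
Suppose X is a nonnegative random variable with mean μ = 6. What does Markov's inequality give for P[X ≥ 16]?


μ = E[X] = 6, a = 16.
Markov: P[X ≥ 16] ≤ μ/a = (6)/16 = 3/8.
Numerically: ≈ 0.375000.
(Since a = 16 > μ = 6.000000, the bound 3/8 is < 1 and informative.)

P[X ≥ 16] ≤ 3/8 ≈ 0.375000.


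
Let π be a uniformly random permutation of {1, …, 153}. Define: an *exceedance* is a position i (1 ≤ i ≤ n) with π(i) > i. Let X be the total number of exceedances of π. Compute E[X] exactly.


Write X = Σ_{i=1}^{153} X_i, where X_i = 1_{π(i) > i}.
For each fixed i, π(i) is uniform over {1, …, 153} (marginal of a uniform permutation), so P[π(i) > i] = (n − i)/n. Summing: Σ_{i=1}^{153} (n − i)/n = (0 + 1 + … + 152)/153 = 153(153 − 1)/(2·153) = (153 − 1)/2.
Hence E[X] = Σ_{i=1}^{153} (153 − i)/153 = 76 ≈ 76.00000.

E[X] = 76 = 76.00000.


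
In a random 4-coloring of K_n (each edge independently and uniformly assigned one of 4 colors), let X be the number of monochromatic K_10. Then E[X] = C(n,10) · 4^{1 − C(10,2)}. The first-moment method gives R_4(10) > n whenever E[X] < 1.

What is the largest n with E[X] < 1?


We need C(n, 10) · 4^{1 − 45} < 1, i.e. C(n, 10) < 4^{45 − 1} = 309485009821345068724781056.
Check values of n near the boundary:
  n = 2022: C(2022, 10) = 307870445231474093395937796; 307870445231474093395937796 < 309485009821345068724781056? YES
  n = 2023: C(2023, 10) = 309399856285778485315440716; 309399856285778485315440716 < 309485009821345068724781056? YES
  n = 2024: C(2024, 10) = 310936101848269937576192656; 310936101848269937576192656 < 309485009821345068724781056? NO
The largest n with C(n, 10) < 309485009821345068724781056 is n = 2023 (where E[X] = 77349964071444621328860179/77371252455336267181195264 ≈ 1.000). Hence R_4(10) > 2023, i.e. R_4(10) ≥ 2024.

Largest n = 2023; hence R_4(10) > 2023.


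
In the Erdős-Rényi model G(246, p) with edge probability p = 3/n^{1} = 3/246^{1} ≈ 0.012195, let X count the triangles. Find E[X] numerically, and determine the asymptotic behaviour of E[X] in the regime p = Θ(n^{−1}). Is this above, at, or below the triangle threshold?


Number of potential triangles: C(246, 3) = 2450980.
Each occurs with probability p³ ≈ (0.012195)³ ≈ 1.8136707e-06.
By linearity: E[X] = C(246, 3)·p³ ≈ 2450980 · 1.8136707e-06 ≈ 4.44527.
Here α = 1, so p = 3/n is exactly at the triangle threshold p ~ 1/n. Asymptotically E[X] → c³/6 = 3³/6 = 9/2 ≈ 4.50000, a bounded constant. In this regime the triangle count is asymptotically Poisson(c³/6).

E[X] ≈ 4.44527; in regime p = Θ(1/n^{1}) E[X] stays bounded (at the triangle threshold p ~ 1/n).


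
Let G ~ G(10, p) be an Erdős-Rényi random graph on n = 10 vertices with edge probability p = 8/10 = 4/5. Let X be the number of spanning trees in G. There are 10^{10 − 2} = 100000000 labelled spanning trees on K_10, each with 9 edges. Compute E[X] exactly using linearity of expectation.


K_10 has 10^{10 − 2} = 100000000 labelled spanning trees.
For each such spanning tree H, let X_H = 1 if all 9 edges of H are present in G. Then P[X_H = 1] = p^{9} = (4/5)^{9} = 262144/1953125.
Summing the indicators: E[X] = Σ_H E[X_H] = 100000000 · p^{9} = 100000000 · 262144/1953125 = 67108864/5.
Numerically: E[X] ≈ 1.3422e+07.

E[X] = 100000000 · (4/5)^{9} = 67108864/5 ≈ 1.3422e+07.


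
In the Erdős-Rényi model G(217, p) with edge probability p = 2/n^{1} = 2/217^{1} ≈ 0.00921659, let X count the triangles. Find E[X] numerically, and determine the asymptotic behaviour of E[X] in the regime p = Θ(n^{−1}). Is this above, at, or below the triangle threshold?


Number of potential triangles: C(217, 3) = 1679580.
Each occurs with probability p³ ≈ (0.00921659)³ ≈ 7.82908098e-07.
By linearity: E[X] = C(217, 3)·p³ ≈ 1679580 · 7.82908098e-07 ≈ 1.314957.
Here α = 1, so p = 2/n is exactly at the triangle threshold p ~ 1/n. Asymptotically E[X] → c³/6 = 2³/6 = 4/3 ≈ 1.333333, a bounded constant. In this regime the triangle count is asymptotically Poisson(c³/6).

E[X] ≈ 1.314957; in regime p = Θ(1/n^{1}) E[X] stays bounded (at the triangle threshold p ~ 1/n).


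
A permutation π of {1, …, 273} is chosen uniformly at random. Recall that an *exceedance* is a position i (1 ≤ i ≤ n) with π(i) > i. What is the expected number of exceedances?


Write X = Σ_{i=1}^{273} X_i, where X_i = 1_{π(i) > i}.
For each fixed i, π(i) is uniform over {1, …, 273} (marginal of a uniform permutation), so P[π(i) > i] = (n − i)/n. Summing: Σ_{i=1}^{273} (n − i)/n = (0 + 1 + … + 272)/273 = 273(273 − 1)/(2·273) = (273 − 1)/2.
Hence E[X] = Σ_{i=1}^{273} (273 − i)/273 = 136 ≈ 136.0000.

E[X] = 136 = 136.0000.


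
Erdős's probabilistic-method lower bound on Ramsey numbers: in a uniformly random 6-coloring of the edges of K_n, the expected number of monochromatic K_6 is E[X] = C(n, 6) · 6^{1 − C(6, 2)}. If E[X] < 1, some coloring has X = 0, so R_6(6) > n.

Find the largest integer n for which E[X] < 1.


We need C(n, 6) · 6^{1 − 15} < 1, i.e. C(n, 6) < 6^{15 − 1} = 78364164096.
Check values of n near the boundary:
  n = 194: C(194, 6) = 68482017072; 68482017072 < 78364164096? YES
  n = 195: C(195, 6) = 70656049360; 70656049360 < 78364164096? YES
  n = 196: C(196, 6) = 72887293024; 72887293024 < 78364164096? YES
  n = 197: C(197, 6) = 75176946208; 75176946208 < 78364164096? YES
  n = 198: C(198, 6) = 77526225777; 77526225777 < 78364164096? YES
  n = 199: C(199, 6) = 79936367511; 79936367511 < 78364164096? NO
The largest n with C(n, 6) < 78364164096 is n = 198 (where E[X] = 25842075259/26121388032 ≈ 0.9893071). Hence R_6(6) > 198, i.e. R_6(6) ≥ 199.

Largest n = 198; hence R_6(6) > 198.


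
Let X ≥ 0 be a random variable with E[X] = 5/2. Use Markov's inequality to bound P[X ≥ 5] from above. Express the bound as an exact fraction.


μ = E[X] = 5/2, a = 5.
Markov: P[X ≥ 5] ≤ μ/a = (5/2)/5 = 1/2.
Numerically: ≈ 0.50000.
(Since a = 5 > μ = 2.50000, the bound 1/2 is < 1 and informative.)

P[X ≥ 5] ≤ 1/2 ≈ 0.50000.


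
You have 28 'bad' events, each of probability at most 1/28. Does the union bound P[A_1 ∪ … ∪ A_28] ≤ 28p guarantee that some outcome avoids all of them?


Union bound: P[∪_{i=1}^{28} A_i] ≤ Σ_i P[A_i] ≤ 28·p = 28·(1/28) = 1.
Numerically: 1 ≈ 1.0000.
Is 1 < 1? NO.
Since the bound 1 is ≥ 1, the union bound is uninformative here; it does NOT by itself certify existence.

28·p = 1 ≈ 1.0000; existence NOT certified by the union bound.


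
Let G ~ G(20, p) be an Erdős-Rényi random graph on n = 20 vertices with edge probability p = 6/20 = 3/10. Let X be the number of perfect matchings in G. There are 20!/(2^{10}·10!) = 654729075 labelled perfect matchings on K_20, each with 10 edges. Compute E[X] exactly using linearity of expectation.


K_20 has 20!/(2^{10}·10!) = 654729075 labelled perfect matchings.
For each such perfect matching H, let X_H = 1 if all 10 edges of H are present in G. Then P[X_H = 1] = p^{10} = (3/10)^{10} = 59049/10000000000.
By linearity: E[X] = Σ_H E[X_H] = 654729075 · p^{10} = 654729075 · 59049/10000000000 = 1546443885987/400000000.
Numerically: E[X] ≈ 3866.

E[X] = 654729075 · (3/10)^{10} = 1546443885987/400000000 ≈ 3866.


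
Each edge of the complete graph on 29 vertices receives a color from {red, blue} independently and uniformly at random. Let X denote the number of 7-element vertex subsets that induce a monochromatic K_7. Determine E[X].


Let X = Σ_S X_S over the C(29, 7) = 1560780 subsets S of size 7, where X_S = 1 if the K_7 on S is monochromatic.
For a fixed S, the K_7 on S has C(7, 2) = 21 edges. P[all 21 edges red] = (1/2)^21, and likewise for blue, so P[monochromatic] = 2·(1/2)^21 = 2^{1 − 21} = 1/1048576.
By linearity: E[X] = C(29, 7) · 2^{1 − 21} = 1560780 · 1/1048576 = 390195/262144.
Numerically: E[X] ≈ 1.488476.

E[X] = C(29,7)·2^(1−C(7,2)) = 390195/262144 ≈ 1.488476.


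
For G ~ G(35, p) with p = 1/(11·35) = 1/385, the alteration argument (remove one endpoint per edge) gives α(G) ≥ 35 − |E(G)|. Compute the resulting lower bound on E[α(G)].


E[|E(G)|] = C(35, 2)·p = 595 · (1/385) = 17/11.
E[α(G)] ≥ n − E[|E(G)|] = 35 − 17/11 = 368/11.
Numerically: ≈ 33.4545.
(This is only a lower bound; the true E[α(G)] may be larger.)

E[α(G)] ≥ 368/11 ≈ 33.4545.


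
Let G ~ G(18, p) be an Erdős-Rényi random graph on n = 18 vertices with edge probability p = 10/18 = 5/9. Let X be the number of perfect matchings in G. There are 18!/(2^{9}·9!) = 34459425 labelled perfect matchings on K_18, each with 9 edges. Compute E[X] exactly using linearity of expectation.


K_18 has 18!/(2^{9}·9!) = 34459425 labelled perfect matchings.
For each such perfect matching H, let X_H = 1 if all 9 edges of H are present in G. Then P[X_H = 1] = p^{9} = (5/9)^{9} = 1953125/387420489.
Summing the indicators: E[X] = Σ_H E[X_H] = 34459425 · p^{9} = 34459425 · 1953125/387420489 = 830908203125/4782969.
Numerically: E[X] ≈ 1.737e+05.

E[X] = 34459425 · (5/9)^{9} = 830908203125/4782969 ≈ 1.737e+05.


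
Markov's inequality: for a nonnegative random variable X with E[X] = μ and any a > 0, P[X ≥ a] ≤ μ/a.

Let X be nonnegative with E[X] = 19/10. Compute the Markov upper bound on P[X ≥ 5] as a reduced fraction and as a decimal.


μ = E[X] = 19/10, a = 5.
Markov: P[X ≥ 5] ≤ μ/a = (19/10)/5 = 19/50.
Numerically: ≈ 0.38000.
(Since a = 5 > μ = 1.90000, the bound 19/50 is < 1 and informative.)

P[X ≥ 5] ≤ 19/50 ≈ 0.38000.


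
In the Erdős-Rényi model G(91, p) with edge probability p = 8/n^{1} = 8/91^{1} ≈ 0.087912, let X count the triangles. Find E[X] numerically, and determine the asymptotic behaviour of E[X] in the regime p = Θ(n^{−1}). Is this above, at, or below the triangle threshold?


Number of potential triangles: C(91, 3) = 121485.
Each occurs with probability p³ ≈ (0.087912)³ ≈ 6.7943167e-04.
By linearity: E[X] = C(91, 3)·p³ ≈ 121485 · 6.7943167e-04 ≈ 82.54076.
Here α = 1, so p = 8/n is exactly at the triangle threshold p ~ 1/n. Asymptotically E[X] → c³/6 = 8³/6 = 256/3 ≈ 85.33333, a bounded constant. In this regime the triangle count is asymptotically Poisson(c³/6).

E[X] ≈ 82.54076; in regime p = Θ(1/n^{1}) E[X] stays bounded (at the triangle threshold p ~ 1/n).


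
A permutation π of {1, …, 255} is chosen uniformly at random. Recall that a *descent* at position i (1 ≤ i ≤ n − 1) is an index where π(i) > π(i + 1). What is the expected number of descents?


Write X = Σ X_I over i = 1, …, 254, with X_I the indicator of one descent.
There are 254 indicators.
For each fixed i, the pair (π(i), π(i+1)) is a uniformly random ordered pair of distinct values from {1, …, 255}; by symmetry P[π(i) > π(i+1)] = 1/2.
By linearity: E[X] = 254 · (1/2) = (255 − 1) · (1/2) = 127 ≈ 127.000000.

E[X] = 127 = 127.000000.


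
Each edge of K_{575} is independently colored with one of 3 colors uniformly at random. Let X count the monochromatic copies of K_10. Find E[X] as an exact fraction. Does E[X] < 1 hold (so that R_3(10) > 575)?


E[X] = C(575, 10) · 3^{1 − 45} = 1006325345561406175305 · 3^{−44} = 1006325345561406175305/984770902183611232881.
As a reduced fraction: E[X] = 111813927284600686145/109418989131512359209 ≈ 1.0219.
Is E[X] < 1? NO.
Since E[X] ≥ 1, the first-moment bound is inconclusive at n = 575; it does NOT by itself certify R_3(10) > 575.

E[X] = 111813927284600686145/109418989131512359209 ≈ 1.0219; E[X] ≥ 1; first-moment method inconclusive here.


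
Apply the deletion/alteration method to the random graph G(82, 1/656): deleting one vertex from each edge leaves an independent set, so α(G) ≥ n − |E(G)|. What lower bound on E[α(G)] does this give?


E[|E(G)|] = C(82, 2)·p = 3321 · (1/656) = 81/16.
E[α(G)] ≥ n − E[|E(G)|] = 82 − 81/16 = 1231/16.
Numerically: ≈ 76.938.
(This is only a lower bound; the true E[α(G)] may be larger.)

E[α(G)] ≥ 1231/16 ≈ 76.938.


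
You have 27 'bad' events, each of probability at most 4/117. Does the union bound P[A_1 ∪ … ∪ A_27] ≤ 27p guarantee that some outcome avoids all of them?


Union bound: P[∪_{i=1}^{27} A_i] ≤ Σ_i P[A_i] ≤ 27·p = 27·(4/117) = 12/13.
Numerically: 12/13 ≈ 0.923077.
Is 12/13 < 1? YES.
Since P[∪ A_i] ≤ 12/13 < 1, the complement has P[∩ A_i^c] ≥ 1 − 12/13 = 1/13 > 0, so some outcome avoids every A_i.

27·p = 12/13 ≈ 0.923077; existence CERTIFIED by the union bound.


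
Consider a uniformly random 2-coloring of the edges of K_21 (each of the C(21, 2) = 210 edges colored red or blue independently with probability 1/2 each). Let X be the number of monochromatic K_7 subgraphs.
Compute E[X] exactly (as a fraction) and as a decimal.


Let X = Σ_S X_S over the C(21, 7) = 116280 subsets S of size 7, where X_S = 1 if the K_7 on S is monochromatic.
For a fixed S, the K_7 on S has C(7, 2) = 21 edges. P[all 21 edges red] = (1/2)^21, and likewise for blue, so P[monochromatic] = 2·(1/2)^21 = 2^{1 − 21} = 1/1048576.
By linearity of expectation: E[X] = C(21, 7) · 2^{1 − 21} = 116280 · 1/1048576 = 14535/131072.
Numerically: E[X] ≈ 0.111.

E[X] = C(21,7)·2^(1−C(7,2)) = 14535/131072 ≈ 0.111.


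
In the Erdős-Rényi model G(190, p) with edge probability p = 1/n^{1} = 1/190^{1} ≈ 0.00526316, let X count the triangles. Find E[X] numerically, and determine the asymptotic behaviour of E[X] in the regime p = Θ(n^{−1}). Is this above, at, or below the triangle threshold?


Number of potential triangles: C(190, 3) = 1125180.
Each occurs with probability p³ ≈ (0.00526316)³ ≈ 1.45793847e-07.
By linearity: E[X] = C(190, 3)·p³ ≈ 1125180 · 1.45793847e-07 ≈ 0.164044.
Here α = 1, so p = 1/n is exactly at the triangle threshold p ~ 1/n. Asymptotically E[X] → c³/6 = 1³/6 = 1/6 ≈ 0.166667, a bounded constant. In this regime the triangle count is asymptotically Poisson(c³/6).

E[X] ≈ 0.164044; in regime p = Θ(1/n^{1}) E[X] stays bounded (at the triangle threshold p ~ 1/n).


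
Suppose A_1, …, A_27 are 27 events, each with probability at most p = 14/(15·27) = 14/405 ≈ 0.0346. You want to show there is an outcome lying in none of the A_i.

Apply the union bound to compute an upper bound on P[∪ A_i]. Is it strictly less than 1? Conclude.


Union bound: P[∪_{i=1}^{27} A_i] ≤ Σ_i P[A_i] ≤ 27·p = 27·(14/405) = 14/15.
Numerically: 14/15 ≈ 0.9333.
Is 14/15 < 1? YES.
Since P[∪ A_i] ≤ 14/15 < 1, the complement has P[∩ A_i^c] ≥ 1 − 14/15 = 1/15 > 0, so some outcome avoids every A_i.

27·p = 14/15 ≈ 0.9333; existence CERTIFIED by the union bound.


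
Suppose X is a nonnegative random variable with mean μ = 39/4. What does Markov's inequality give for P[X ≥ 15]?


μ = E[X] = 39/4, a = 15.
Markov: P[X ≥ 15] ≤ μ/a = (39/4)/15 = 13/20.
Numerically: ≈ 0.650.
(Since a = 15 > μ = 9.750, the bound 13/20 is < 1 and informative.)

P[X ≥ 15] ≤ 13/20 ≈ 0.650.


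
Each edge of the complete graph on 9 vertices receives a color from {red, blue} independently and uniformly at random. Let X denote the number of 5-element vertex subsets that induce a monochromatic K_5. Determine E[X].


Let X = Σ_S X_S over the C(9, 5) = 126 subsets S of size 5, where X_S = 1 if the K_5 on S is monochromatic.
For a fixed S, the K_5 on S has C(5, 2) = 10 edges. P[all 10 edges red] = (1/2)^10, and likewise for blue, so P[monochromatic] = 2·(1/2)^10 = 2^{1 − 10} = 1/512.
By linearity: E[X] = C(9, 5) · 2^{1 − 10} = 126 · 1/512 = 63/256.
Numerically: E[X] ≈ 0.246094.

E[X] = C(9,5)·2^(1−C(5,2)) = 63/256 ≈ 0.246094.


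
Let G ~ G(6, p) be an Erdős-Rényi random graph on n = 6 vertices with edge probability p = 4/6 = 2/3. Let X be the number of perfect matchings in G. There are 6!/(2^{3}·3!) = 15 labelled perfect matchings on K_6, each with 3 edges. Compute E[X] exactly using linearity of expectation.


K_6 has 6!/(2^{3}·3!) = 15 labelled perfect matchings.
For each such perfect matching H, let X_H = 1 if all 3 edges of H are present in G. Then P[X_H = 1] = p^{3} = (2/3)^{3} = 8/27.
Summing the indicators: E[X] = Σ_H E[X_H] = 15 · p^{3} = 15 · 8/27 = 40/9.
Numerically: E[X] ≈ 4.4444.

E[X] = 15 · (2/3)^{3} = 40/9 ≈ 4.4444.


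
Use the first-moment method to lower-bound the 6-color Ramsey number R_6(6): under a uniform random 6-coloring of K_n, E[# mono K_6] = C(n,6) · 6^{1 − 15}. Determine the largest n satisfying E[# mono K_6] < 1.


We need C(n, 6) · 6^{1 − 15} < 1, i.e. C(n, 6) < 6^{15 − 1} = 78364164096.
Check values of n near the boundary:
  n = 192: C(192, 6) = 64300886496; 64300886496 < 78364164096? YES
  n = 193: C(193, 6) = 66364016544; 66364016544 < 78364164096? YES
  n = 194: C(194, 6) = 68482017072; 68482017072 < 78364164096? YES
  n = 195: C(195, 6) = 70656049360; 70656049360 < 78364164096? YES
  n = 196: C(196, 6) = 72887293024; 72887293024 < 78364164096? YES
  n = 197: C(197, 6) = 75176946208; 75176946208 < 78364164096? YES
  n = 198: C(198, 6) = 77526225777; 77526225777 < 78364164096? YES
  n = 199: C(199, 6) = 79936367511; 79936367511 < 78364164096? NO
  n = 200: C(200, 6) = 82408626300; 82408626300 < 78364164096? NO
  n = 201: C(201, 6) = 84944276340; 84944276340 < 78364164096? NO
The largest n with C(n, 6) < 78364164096 is n = 198 (where E[X] = 25842075259/26121388032 ≈ 0.989307). Hence R_6(6) > 198, i.e. R_6(6) ≥ 199.

Largest n = 198; hence R_6(6) > 198.


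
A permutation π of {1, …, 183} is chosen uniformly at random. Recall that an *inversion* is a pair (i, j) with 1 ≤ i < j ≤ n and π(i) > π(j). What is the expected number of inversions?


Write X = Σ X_I over the C(183, 2) = 16653 pairs i < j, with X_I the indicator of one inversion.
There are 16653 indicators.
For each fixed pair i < j, the values π(i) and π(j) are two distinct elements of {1, …, 183} in uniformly random order; by symmetry P[π(i) > π(j)] = 1/2.
By linearity: E[X] = 16653 · (1/2) = C(183, 2) · (1/2) = 16653/2 = 16653/2 ≈ 8326.50000.

E[X] = 16653/2 = 8326.50000.


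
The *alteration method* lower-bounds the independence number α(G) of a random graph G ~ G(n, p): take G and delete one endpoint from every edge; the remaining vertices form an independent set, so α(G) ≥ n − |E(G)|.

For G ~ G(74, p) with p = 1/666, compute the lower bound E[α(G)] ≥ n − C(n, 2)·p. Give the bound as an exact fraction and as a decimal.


E[|E(G)|] = C(74, 2)·p = 2701 · (1/666) = 73/18.
E[α(G)] ≥ n − E[|E(G)|] = 74 − 73/18 = 1259/18.
Numerically: ≈ 69.944.
(This is only a lower bound; the true E[α(G)] may be larger.)

E[α(G)] ≥ 1259/18 ≈ 69.944.


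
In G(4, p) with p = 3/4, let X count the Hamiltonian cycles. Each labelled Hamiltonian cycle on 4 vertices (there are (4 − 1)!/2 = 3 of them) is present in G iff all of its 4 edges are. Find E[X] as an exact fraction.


K_4 has (4 − 1)!/2 = 3 labelled Hamiltonian cycles.
For each such Hamiltonian cycle H, let X_H = 1 if all 4 edges of H are present in G. Then P[X_H = 1] = p^{4} = (3/4)^{4} = 81/256.
By linearity of expectation: E[X] = Σ_H E[X_H] = 3 · p^{4} = 3 · 81/256 = 243/256.
Numerically: E[X] ≈ 0.949.

E[X] = 3 · (3/4)^{4} = 243/256 ≈ 0.949.


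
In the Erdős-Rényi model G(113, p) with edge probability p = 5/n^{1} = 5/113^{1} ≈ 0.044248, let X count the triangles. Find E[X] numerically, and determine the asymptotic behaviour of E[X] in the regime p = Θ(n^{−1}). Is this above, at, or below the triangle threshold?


Number of potential triangles: C(113, 3) = 234136.
Each occurs with probability p³ ≈ (0.044248)³ ≈ 8.6631270e-05.
By linearity: E[X] = C(113, 3)·p³ ≈ 234136 · 8.6631270e-05 ≈ 20.28350.
Here α = 1, so p = 5/n is exactly at the triangle threshold p ~ 1/n. Asymptotically E[X] → c³/6 = 5³/6 = 125/6 ≈ 20.83333, a bounded constant. In this regime the triangle count is asymptotically Poisson(c³/6).

E[X] ≈ 20.28350; in regime p = Θ(1/n^{1}) E[X] stays bounded (at the triangle threshold p ~ 1/n).


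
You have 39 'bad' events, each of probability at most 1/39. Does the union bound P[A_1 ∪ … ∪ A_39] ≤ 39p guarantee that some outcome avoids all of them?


Union bound: P[∪_{i=1}^{39} A_i] ≤ Σ_i P[A_i] ≤ 39·p = 39·(1/39) = 1.
Numerically: 1 ≈ 1.00000.
Is 1 < 1? NO.
Since the bound 1 is ≥ 1, the union bound is uninformative here; it does NOT by itself certify existence.

39·p = 1 ≈ 1.00000; existence NOT certified by the union bound.


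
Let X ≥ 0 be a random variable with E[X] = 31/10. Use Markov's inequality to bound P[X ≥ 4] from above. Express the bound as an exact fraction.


μ = E[X] = 31/10, a = 4.
Markov: P[X ≥ 4] ≤ μ/a = (31/10)/4 = 31/40.
Numerically: ≈ 0.7750.
(Since a = 4 > μ = 3.1000, the bound 31/40 is < 1 and informative.)

P[X ≥ 4] ≤ 31/40 ≈ 0.7750.


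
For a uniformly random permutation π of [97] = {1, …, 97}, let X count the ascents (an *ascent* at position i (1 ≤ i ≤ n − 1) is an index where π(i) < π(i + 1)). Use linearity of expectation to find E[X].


Write X = Σ X_I over i = 1, …, 96, with X_I the indicator of one ascent.
There are 96 indicators.
For each fixed i, the pair (π(i), π(i+1)) is a uniformly random ordered pair of distinct values from {1, …, 97}; by symmetry P[π(i) < π(i+1)] = 1/2.
By linearity: E[X] = 96 · (1/2) = (97 − 1) · (1/2) = 48 ≈ 48.000.

E[X] = 48 = 48.000.


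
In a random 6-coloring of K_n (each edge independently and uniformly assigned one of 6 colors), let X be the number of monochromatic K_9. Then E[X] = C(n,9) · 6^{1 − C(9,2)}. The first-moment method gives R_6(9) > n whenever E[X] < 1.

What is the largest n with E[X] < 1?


We need C(n, 9) · 6^{1 − 36} < 1, i.e. C(n, 9) < 6^{36 − 1} = 1719070799748422591028658176.
Check values of n near the boundary:
  n = 4404: C(4404, 9) = 1703375445537161676647015880; 1703375445537161676647015880 < 1719070799748422591028658176? YES
  n = 4405: C(4405, 9) = 1706862792900636302463627150; 1706862792900636302463627150 < 1719070799748422591028658176? YES
  n = 4406: C(4406, 9) = 1710356485221788389505285700; 1710356485221788389505285700 < 1719070799748422591028658176? YES
  n = 4407: C(4407, 9) = 1713856532599459170657070050; 1713856532599459170657070050 < 1719070799748422591028658176? YES
  n = 4408: C(4408, 9) = 1717362945146264156457459600; 1717362945146264156457459600 < 1719070799748422591028658176? YES
  n = 4409: C(4409, 9) = 1720875732988608787686577131; 1720875732988608787686577131 < 1719070799748422591028658176? NO
  n = 4410: C(4410, 9) = 1724394906266704102180823710; 1724394906266704102180823710 < 1719070799748422591028658176? NO
The largest n with C(n, 9) < 1719070799748422591028658176 is n = 4408 (where E[X] = 35778394690547169926197075/35813974994758803979763712 ≈ 0.999). Hence R_6(9) > 4408, i.e. R_6(9) ≥ 4409.

Largest n = 4408; hence R_6(9) > 4408.


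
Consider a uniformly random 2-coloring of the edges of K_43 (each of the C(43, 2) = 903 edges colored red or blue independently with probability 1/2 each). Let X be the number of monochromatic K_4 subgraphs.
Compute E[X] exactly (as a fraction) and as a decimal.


Let X = Σ_S X_S over the C(43, 4) = 123410 subsets S of size 4, where X_S = 1 if the K_4 on S is monochromatic.
For a fixed S, the K_4 on S has C(4, 2) = 6 edges. P[all 6 edges red] = (1/2)^6, and likewise for blue, so P[monochromatic] = 2·(1/2)^6 = 2^{1 − 6} = 1/32.
By linearity: E[X] = C(43, 4) · 2^{1 − 6} = 123410 · 1/32 = 61705/16.
Numerically: E[X] ≈ 3856.562500.

E[X] = C(43,4)·2^(1−C(4,2)) = 61705/16 ≈ 3856.562500.


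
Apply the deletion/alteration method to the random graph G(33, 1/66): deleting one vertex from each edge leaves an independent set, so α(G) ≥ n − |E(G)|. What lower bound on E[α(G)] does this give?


E[|E(G)|] = C(33, 2)·p = 528 · (1/66) = 8.
E[α(G)] ≥ n − E[|E(G)|] = 33 − 8 = 25.
Numerically: ≈ 25.00000.
(This is only a lower bound; the true E[α(G)] may be larger.)

E[α(G)] ≥ 25 ≈ 25.00000.


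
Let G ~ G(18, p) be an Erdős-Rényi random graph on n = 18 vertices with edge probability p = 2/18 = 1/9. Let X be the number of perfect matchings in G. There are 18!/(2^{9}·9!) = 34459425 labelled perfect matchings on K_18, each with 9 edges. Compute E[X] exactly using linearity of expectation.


K_18 has 18!/(2^{9}·9!) = 34459425 labelled perfect matchings.
For each such perfect matching H, let X_H = 1 if all 9 edges of H are present in G. Then P[X_H = 1] = p^{9} = (1/9)^{9} = 1/387420489.
By linearity of expectation: E[X] = Σ_H E[X_H] = 34459425 · p^{9} = 34459425 · 1/387420489 = 425425/4782969.
Numerically: E[X] ≈ 0.088946.

E[X] = 34459425 · (1/9)^{9} = 425425/4782969 ≈ 0.088946.


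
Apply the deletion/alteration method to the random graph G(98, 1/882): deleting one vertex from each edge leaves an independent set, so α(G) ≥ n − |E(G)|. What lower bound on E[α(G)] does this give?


E[|E(G)|] = C(98, 2)·p = 4753 · (1/882) = 97/18.
E[α(G)] ≥ n − E[|E(G)|] = 98 − 97/18 = 1667/18.
Numerically: ≈ 92.6111.
(This is only a lower bound; the true E[α(G)] may be larger.)

E[α(G)] ≥ 1667/18 ≈ 92.6111.


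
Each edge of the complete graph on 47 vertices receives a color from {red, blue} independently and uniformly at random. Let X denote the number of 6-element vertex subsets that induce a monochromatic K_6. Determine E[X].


Let X = Σ_S X_S over the C(47, 6) = 10737573 subsets S of size 6, where X_S = 1 if the K_6 on S is monochromatic.
For a fixed S, the K_6 on S has C(6, 2) = 15 edges. P[all 15 edges red] = (1/2)^15, and likewise for blue, so P[monochromatic] = 2·(1/2)^15 = 2^{1 − 15} = 1/16384.
By linearity: E[X] = C(47, 6) · 2^{1 − 15} = 10737573 · 1/16384 = 10737573/16384.
Numerically: E[X] ≈ 655.369.

E[X] = C(47,6)·2^(1−C(6,2)) = 10737573/16384 ≈ 655.369.


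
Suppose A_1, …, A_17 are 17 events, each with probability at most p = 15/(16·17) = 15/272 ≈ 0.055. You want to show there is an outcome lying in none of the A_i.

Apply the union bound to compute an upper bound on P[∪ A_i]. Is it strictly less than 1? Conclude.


Union bound: P[∪_{i=1}^{17} A_i] ≤ Σ_i P[A_i] ≤ 17·p = 17·(15/272) = 15/16.
Numerically: 15/16 ≈ 0.938.
Is 15/16 < 1? YES.
Since P[∪ A_i] ≤ 15/16 < 1, the complement has P[∩ A_i^c] ≥ 1 − 15/16 = 1/16 > 0, so some outcome avoids every A_i.

17·p = 15/16 ≈ 0.938; existence CERTIFIED by the union bound.


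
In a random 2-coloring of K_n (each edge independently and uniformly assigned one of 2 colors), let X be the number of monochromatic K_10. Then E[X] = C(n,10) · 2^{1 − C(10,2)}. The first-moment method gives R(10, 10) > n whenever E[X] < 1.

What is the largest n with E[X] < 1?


We need C(n, 10) · 2^{1 − 45} < 1, i.e. C(n, 10) < 2^{45 − 1} = 17592186044416.
Check values of n near the boundary:
  n = 95: C(95, 10) = 10104934117421; 10104934117421 < 17592186044416? YES
  n = 96: C(96, 10) = 11279926456656; 11279926456656 < 17592186044416? YES
  n = 97: C(97, 10) = 12576469727536; 12576469727536 < 17592186044416? YES
  n = 98: C(98, 10) = 14005614014756; 14005614014756 < 17592186044416? YES
  n = 99: C(99, 10) = 15579278510796; 15579278510796 < 17592186044416? YES
  n = 100: C(100, 10) = 17310309456440; 17310309456440 < 17592186044416? YES
  n = 101: C(101, 10) = 19212541264840; 19212541264840 < 17592186044416? NO
  n = 102: C(102, 10) = 21300860967540; 21300860967540 < 17592186044416? NO
The largest n with C(n, 10) < 17592186044416 is n = 100 (where E[X] = 2163788682055/2199023255552 ≈ 0.98398). Hence R(10, 10) > 100, i.e. R(10, 10) ≥ 101.

Largest n = 100; hence R(10, 10) > 100.


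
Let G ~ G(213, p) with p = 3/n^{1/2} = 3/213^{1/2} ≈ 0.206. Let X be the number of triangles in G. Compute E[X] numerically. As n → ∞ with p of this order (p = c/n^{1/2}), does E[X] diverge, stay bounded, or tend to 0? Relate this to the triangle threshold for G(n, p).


Number of potential triangles: C(213, 3) = 1587986.
Each occurs with probability p³ ≈ (0.206)³ ≈ 8.68549e-03.
By linearity: E[X] = C(213, 3)·p³ ≈ 1587986 · 8.68549e-03 ≈ 13792.438.
Since α = 1/2 < 1, p = c/n^{1/2} ≫ 1/n is above the triangle threshold p ~ 1/n. Asymptotically E[X] ~ (c³/6)·n^{3(1−α)} = (3³/6)·n^{1.5} → ∞; triangles are abundant w.h.p.

E[X] ≈ 13792.438; in regime p = Θ(1/n^{1/2}) E[X] diverges (above the triangle threshold p ~ 1/n).


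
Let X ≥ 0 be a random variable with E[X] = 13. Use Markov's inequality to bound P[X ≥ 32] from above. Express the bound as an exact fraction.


μ = E[X] = 13, a = 32.
Markov: P[X ≥ 32] ≤ μ/a = (13)/32 = 13/32.
Numerically: ≈ 0.40625.
(Since a = 32 > μ = 13.00000, the bound 13/32 is < 1 and informative.)

P[X ≥ 32] ≤ 13/32 ≈ 0.40625.


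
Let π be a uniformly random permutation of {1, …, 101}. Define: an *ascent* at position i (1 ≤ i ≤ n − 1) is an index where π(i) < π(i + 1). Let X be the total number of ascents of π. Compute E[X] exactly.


Write X = Σ X_I over i = 1, …, 100, with X_I the indicator of one ascent.
There are 100 indicators.
For each fixed i, the pair (π(i), π(i+1)) is a uniformly random ordered pair of distinct values from {1, …, 101}; by symmetry P[π(i) < π(i+1)] = 1/2.
By linearity: E[X] = 100 · (1/2) = (101 − 1) · (1/2) = 50 ≈ 50.0000.

E[X] = 50 = 50.0000.


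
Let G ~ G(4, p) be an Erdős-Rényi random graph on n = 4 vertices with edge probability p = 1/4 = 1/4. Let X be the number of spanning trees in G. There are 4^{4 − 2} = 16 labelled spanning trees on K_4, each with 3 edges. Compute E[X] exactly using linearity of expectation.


K_4 has 4^{4 − 2} = 16 labelled spanning trees.
For each such spanning tree H, let X_H = 1 if all 3 edges of H are present in G. Then P[X_H = 1] = p^{3} = (1/4)^{3} = 1/64.
By linearity of expectation: E[X] = Σ_H E[X_H] = 16 · p^{3} = 16 · 1/64 = 1/4.
Numerically: E[X] ≈ 0.25.

E[X] = 16 · (1/4)^{3} = 1/4 ≈ 0.25.


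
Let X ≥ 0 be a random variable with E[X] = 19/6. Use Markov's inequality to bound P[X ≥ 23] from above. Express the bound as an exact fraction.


μ = E[X] = 19/6, a = 23.
Markov: P[X ≥ 23] ≤ μ/a = (19/6)/23 = 19/138.
Numerically: ≈ 0.1377.
(Since a = 23 > μ = 3.1667, the bound 19/138 is < 1 and informative.)

P[X ≥ 23] ≤ 19/138 ≈ 0.1377.


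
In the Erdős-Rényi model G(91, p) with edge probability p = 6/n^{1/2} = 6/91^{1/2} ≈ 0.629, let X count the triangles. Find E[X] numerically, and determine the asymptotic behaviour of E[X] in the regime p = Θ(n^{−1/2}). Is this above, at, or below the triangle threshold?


Number of potential triangles: C(91, 3) = 121485.
Each occurs with probability p³ ≈ (0.629)³ ≈ 2.488237e-01.
By linearity: E[X] = C(91, 3)·p³ ≈ 121485 · 2.488237e-01 ≈ 30228.3416.
Since α = 1/2 < 1, p = c/n^{1/2} ≫ 1/n is above the triangle threshold p ~ 1/n. Asymptotically E[X] ~ (c³/6)·n^{3(1−α)} = (6³/6)·n^{1.5} → ∞; triangles are abundant w.h.p.

E[X] ≈ 30228.3416; in regime p = Θ(1/n^{1/2}) E[X] diverges (above the triangle threshold p ~ 1/n).


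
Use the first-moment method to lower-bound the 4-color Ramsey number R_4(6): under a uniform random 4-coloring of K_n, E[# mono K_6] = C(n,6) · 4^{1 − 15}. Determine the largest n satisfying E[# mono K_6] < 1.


We need C(n, 6) · 4^{1 − 15} < 1, i.e. C(n, 6) < 4^{15 − 1} = 268435456.
Check values of n near the boundary:
  n = 74: C(74, 6) = 185250786; 185250786 < 268435456? YES
  n = 75: C(75, 6) = 201359550; 201359550 < 268435456? YES
  n = 76: C(76, 6) = 218618940; 218618940 < 268435456? YES
  n = 77: C(77, 6) = 237093780; 237093780 < 268435456? YES
  n = 78: C(78, 6) = 256851595; 256851595 < 268435456? YES
  n = 79: C(79, 6) = 277962685; 277962685 < 268435456? NO
The largest n with C(n, 6) < 268435456 is n = 78 (where E[X] = 256851595/268435456 ≈ 0.957). Hence R_4(6) > 78, i.e. R_4(6) ≥ 79.

Largest n = 78; hence R_4(6) > 78.


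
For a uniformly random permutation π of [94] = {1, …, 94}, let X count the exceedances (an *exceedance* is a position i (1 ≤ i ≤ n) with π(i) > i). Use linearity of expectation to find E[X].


Write X = Σ_{i=1}^{94} X_i, where X_i = 1_{π(i) > i}.
For each fixed i, π(i) is uniform over {1, …, 94} (marginal of a uniform permutation), so P[π(i) > i] = (n − i)/n. Summing: Σ_{i=1}^{94} (n − i)/n = (0 + 1 + … + 93)/94 = 94(94 − 1)/(2·94) = (94 − 1)/2.
Hence E[X] = Σ_{i=1}^{94} (94 − i)/94 = 93/2 ≈ 46.5000.

E[X] = 93/2 = 46.5000.


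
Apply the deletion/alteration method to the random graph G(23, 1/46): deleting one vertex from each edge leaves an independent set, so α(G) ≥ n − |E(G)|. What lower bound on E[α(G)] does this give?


E[|E(G)|] = C(23, 2)·p = 253 · (1/46) = 11/2.
E[α(G)] ≥ n − E[|E(G)|] = 23 − 11/2 = 35/2.
Numerically: ≈ 17.50000.
(This is only a lower bound; the true E[α(G)] may be larger.)

E[α(G)] ≥ 35/2 ≈ 17.50000.


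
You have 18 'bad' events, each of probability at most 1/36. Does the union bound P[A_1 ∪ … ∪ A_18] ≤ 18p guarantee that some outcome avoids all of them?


Union bound: P[∪_{i=1}^{18} A_i] ≤ Σ_i P[A_i] ≤ 18·p = 18·(1/36) = 1/2.
Numerically: 1/2 ≈ 0.500.
Is 1/2 < 1? YES.
Since P[∪ A_i] ≤ 1/2 < 1, the complement has P[∩ A_i^c] ≥ 1 − 1/2 = 1/2 > 0, so some outcome avoids every A_i.

18·p = 1/2 ≈ 0.500; existence CERTIFIED by the union bound.


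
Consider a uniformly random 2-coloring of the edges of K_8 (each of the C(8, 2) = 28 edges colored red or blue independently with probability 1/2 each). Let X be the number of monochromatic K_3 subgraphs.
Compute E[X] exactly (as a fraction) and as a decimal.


Let X = Σ_S X_S over the C(8, 3) = 56 subsets S of size 3, where X_S = 1 if the K_3 on S is monochromatic.
For a fixed S, the K_3 on S has C(3, 2) = 3 edges. P[all 3 edges red] = (1/2)^3, and likewise for blue, so P[monochromatic] = 2·(1/2)^3 = 2^{1 − 3} = 1/4.
By linearity of expectation: E[X] = C(8, 3) · 2^{1 − 3} = 56 · 1/4 = 14.
Numerically: E[X] ≈ 14.000000.

E[X] = C(8,3)·2^(1−C(3,2)) = 14 ≈ 14.000000.


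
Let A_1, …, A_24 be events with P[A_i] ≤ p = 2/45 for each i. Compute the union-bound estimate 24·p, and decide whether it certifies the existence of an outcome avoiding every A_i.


Union bound: P[∪_{i=1}^{24} A_i] ≤ Σ_i P[A_i] ≤ 24·p = 24·(2/45) = 16/15.
Numerically: 16/15 ≈ 1.067.
Is 16/15 < 1? NO.
Since the bound 16/15 is ≥ 1, the union bound is uninformative here; it does NOT by itself certify existence.

24·p = 16/15 ≈ 1.067; existence NOT certified by the union bound.


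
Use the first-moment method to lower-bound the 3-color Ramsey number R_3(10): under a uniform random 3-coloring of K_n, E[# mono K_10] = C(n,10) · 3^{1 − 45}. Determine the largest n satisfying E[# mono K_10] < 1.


We need C(n, 10) · 3^{1 − 45} < 1, i.e. C(n, 10) < 3^{45 − 1} = 984770902183611232881.
Check values of n near the boundary:
  n = 568: C(568, 10) = 889446337783744949208; 889446337783744949208 < 984770902183611232881? YES
  n = 569: C(569, 10) = 905357721286137524328; 905357721286137524328 < 984770902183611232881? YES
  n = 570: C(570, 10) = 921524823451961408691; 921524823451961408691 < 984770902183611232881? YES
  n = 571: C(571, 10) = 937951290893172842001; 937951290893172842001 < 984770902183611232881? YES
  n = 572: C(572, 10) = 954640815642161682606; 954640815642161682606 < 984770902183611232881? YES
  n = 573: C(573, 10) = 971597135635805762226; 971597135635805762226 < 984770902183611232881? YES
  n = 574: C(574, 10) = 988824035203816502691; 988824035203816502691 < 984770902183611232881? NO
The largest n with C(n, 10) < 984770902183611232881 is n = 573 (where E[X] = 35985079097622435638/36472996377170786403 ≈ 0.9866225). Hence R_3(10) > 573, i.e. R_3(10) ≥ 574.

Largest n = 573; hence R_3(10) > 573.


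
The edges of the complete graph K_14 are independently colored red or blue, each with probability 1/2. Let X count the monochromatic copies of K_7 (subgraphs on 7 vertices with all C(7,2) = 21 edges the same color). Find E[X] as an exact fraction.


Let X = Σ_S X_S over the C(14, 7) = 3432 subsets S of size 7, where X_S = 1 if the K_7 on S is monochromatic.
For a fixed S, the K_7 on S has C(7, 2) = 21 edges. P[all 21 edges red] = (1/2)^21, and likewise for blue, so P[monochromatic] = 2·(1/2)^21 = 2^{1 − 21} = 1/1048576.
By linearity of expectation: E[X] = C(14, 7) · 2^{1 − 21} = 3432 · 1/1048576 = 429/131072.
Numerically: E[X] ≈ 0.003.

E[X] = C(14,7)·2^(1−C(7,2)) = 429/131072 ≈ 0.003.


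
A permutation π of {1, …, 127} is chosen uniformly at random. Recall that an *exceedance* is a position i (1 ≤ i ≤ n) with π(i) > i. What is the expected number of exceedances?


Write X = Σ_{i=1}^{127} X_i, where X_i = 1_{π(i) > i}.
For each fixed i, π(i) is uniform over {1, …, 127} (marginal of a uniform permutation), so P[π(i) > i] = (n − i)/n. Summing: Σ_{i=1}^{127} (n − i)/n = (0 + 1 + … + 126)/127 = 127(127 − 1)/(2·127) = (127 − 1)/2.
Hence E[X] = Σ_{i=1}^{127} (127 − i)/127 = 63 ≈ 63.00000.

E[X] = 63 = 63.00000.


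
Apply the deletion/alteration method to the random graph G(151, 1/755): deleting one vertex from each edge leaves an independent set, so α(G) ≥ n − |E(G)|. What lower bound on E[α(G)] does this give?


E[|E(G)|] = C(151, 2)·p = 11325 · (1/755) = 15.
E[α(G)] ≥ n − E[|E(G)|] = 151 − 15 = 136.
Numerically: ≈ 136.000.
(This is only a lower bound; the true E[α(G)] may be larger.)

E[α(G)] ≥ 136 ≈ 136.000.


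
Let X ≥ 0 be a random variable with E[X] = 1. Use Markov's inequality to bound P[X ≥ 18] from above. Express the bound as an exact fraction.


μ = E[X] = 1, a = 18.
Markov: P[X ≥ 18] ≤ μ/a = (1)/18 = 1/18.
Numerically: ≈ 0.056.
(Since a = 18 > μ = 1.000, the bound 1/18 is < 1 and informative.)

P[X ≥ 18] ≤ 1/18 ≈ 0.056.


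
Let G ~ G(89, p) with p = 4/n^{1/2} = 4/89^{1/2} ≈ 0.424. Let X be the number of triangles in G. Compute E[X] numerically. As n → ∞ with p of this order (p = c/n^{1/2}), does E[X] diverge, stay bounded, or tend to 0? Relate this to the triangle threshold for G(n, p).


Number of potential triangles: C(89, 3) = 113564.
Each occurs with probability p³ ≈ (0.424)³ ≈ 7.62246e-02.
By linearity: E[X] = C(89, 3)·p³ ≈ 113564 · 7.62246e-02 ≈ 8656.367.
Since α = 1/2 < 1, p = c/n^{1/2} ≫ 1/n is above the triangle threshold p ~ 1/n. Asymptotically E[X] ~ (c³/6)·n^{3(1−α)} = (4³/6)·n^{1.5} → ∞; triangles are abundant w.h.p.

E[X] ≈ 8656.367; in regime p = Θ(1/n^{1/2}) E[X] diverges (above the triangle threshold p ~ 1/n).


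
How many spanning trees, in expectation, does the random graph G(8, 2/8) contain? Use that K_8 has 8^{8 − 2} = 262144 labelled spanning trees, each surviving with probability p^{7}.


K_8 has 8^{8 − 2} = 262144 labelled spanning trees.
For each such spanning tree H, let X_H = 1 if all 7 edges of H are present in G. Then P[X_H = 1] = p^{7} = (1/4)^{7} = 1/16384.
By linearity: E[X] = Σ_H E[X_H] = 262144 · p^{7} = 262144 · 1/16384 = 16.
Numerically: E[X] ≈ 16.

E[X] = 262144 · (1/4)^{7} = 16 ≈ 16.
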